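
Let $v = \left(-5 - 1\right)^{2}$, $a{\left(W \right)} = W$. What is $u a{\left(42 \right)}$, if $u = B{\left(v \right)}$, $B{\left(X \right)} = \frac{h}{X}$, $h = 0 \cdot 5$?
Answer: $0$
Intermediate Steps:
$h = 0$
$v = 36$ ($v = \left(-6\right)^{2} = 36$)
$B{\left(X \right)} = 0$ ($B{\left(X \right)} = \frac{0}{X} = 0$)
$u = 0$
$u a{\left(42 \right)} = 0 \cdot 42 = 0$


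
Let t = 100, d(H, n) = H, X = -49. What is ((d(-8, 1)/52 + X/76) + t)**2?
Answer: 9606156121/976144 ≈ 9840.9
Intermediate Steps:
((d(-8, 1)/52 + X/76) + t)**2 = ((-8/52 - 49/76) + 100)**2 = ((-8*1/52 - 49*1/76) + 100)**2 = ((-2/13 - 49/76) + 100)**2 = (-789/988 + 100)**2 = (98011/988)**2 = 9606156121/976144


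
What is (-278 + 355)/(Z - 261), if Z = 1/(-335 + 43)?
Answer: -22484/76213 ≈ -0.29502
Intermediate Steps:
Z = -1/292 (Z = 1/(-292) = -1/292 ≈ -0.0034247)
(-278 + 355)/(Z - 261) = (-278 + 355)/(-1/292 - 261) = 77/(-76213/292) = 77*(-292/76213) = -22484/76213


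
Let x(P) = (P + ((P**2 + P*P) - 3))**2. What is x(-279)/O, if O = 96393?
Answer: 8049720000/32131 ≈ 2.5053e+5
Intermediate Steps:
x(P) = (-3 + P + 2*P**2)**2 (x(P) = (P + ((P**2 + P**2) - 3))**2 = (P + (2*P**2 - 3))**2 = (P + (-3 + 2*P**2))**2 = (-3 + P + 2*P**2)**2)
x(-279)/O = (-3 - 279 + 2*(-279)**2)**2/96393 = (-3 - 279 + 2*77841)**2*(1/96393) = (-3 - 279 + 155682)**2*(1/96393) = 155400**2*(1/96393) = 24149160000*(1/96393) = 8049720000/32131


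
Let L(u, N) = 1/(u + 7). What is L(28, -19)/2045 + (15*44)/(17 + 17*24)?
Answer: 1889597/1216775 ≈ 1.5530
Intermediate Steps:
L(u, N) = 1/(7 + u)
L(28, -19)/2045 + (15*44)/(17 + 17*24) = 1/((7 + 28)*2045) + (15*44)/(17 + 17*24) = (1/2045)/35 + 660/(17 + 408) = (1/35)*(1/2045) + 660/425 = 1/71575 + 660*(1/425) = 1/71575 + 132/85 = 1889597/1216775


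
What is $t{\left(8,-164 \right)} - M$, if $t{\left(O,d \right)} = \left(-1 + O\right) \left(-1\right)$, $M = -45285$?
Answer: $45278$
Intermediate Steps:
$t{\left(O,d \right)} = 1 - O$
$t{\left(8,-164 \right)} - M = \left(1 - 8\right) - -45285 = \left(1 - 8\right) + 45285 = -7 + 45285 = 45278$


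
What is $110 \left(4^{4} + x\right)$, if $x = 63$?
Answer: $35090$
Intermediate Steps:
$110 \left(4^{4} + x\right) = 110 \left(4^{4} + 63\right) = 110 \left(256 + 63\right) = 110 \cdot 319 = 35090$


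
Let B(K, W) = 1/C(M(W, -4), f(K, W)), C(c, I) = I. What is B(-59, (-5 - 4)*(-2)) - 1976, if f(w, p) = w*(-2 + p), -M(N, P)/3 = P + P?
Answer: -1865345/944 ≈ -1976.0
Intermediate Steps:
M(N, P) = -6*P (M(N, P) = -3*(P + P) = -6*P)
B(K, W) = 1/(K*(-2 + W))
B(-59, (-5 - 4)*(-2)) - 1976 = 1/((-59)*(-2 + (-5 - 4)*(-2))) - 1976 = -1/(59*(-2 - 9*(-2))) - 1976 = -1/(59*(-2 + 18)) - 1976 = -1/59/16 - 1976 = -1/59*1/16 - 1976 = -1/944 - 1976 = -1865345/944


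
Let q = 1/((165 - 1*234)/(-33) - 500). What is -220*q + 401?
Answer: 2198697/5477 ≈ 401.44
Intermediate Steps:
q = -11/5477 (q = 1/((165 - 234)*(-1/33) - 500) = 1/(-69*(-1/33) - 500) = 1/(23/11 - 500) = 1/(-5477/11) = -11/5477 ≈ -0.0020084)
-220*q + 401 = -220*(-11/5477) + 401 = 2420/5477 + 401 = 2198697/5477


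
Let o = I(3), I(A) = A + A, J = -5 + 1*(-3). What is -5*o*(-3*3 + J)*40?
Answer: 20400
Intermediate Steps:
J = -8 (J = -5 - 3 = -8)
I(A) = 2*A
o = 6 (o = 2*3 = 6)
-5*o*(-3*3 + J)*40 = -30*(-3*3 - 8)*40 = -30*(-9 - 8)*40 = -30*(-17)*40 = -5*(-102)*40 = 510*40 = 20400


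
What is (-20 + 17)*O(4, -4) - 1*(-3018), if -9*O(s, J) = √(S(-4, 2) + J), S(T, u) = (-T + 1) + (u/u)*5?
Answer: 3018 + √6/3 ≈ 3018.8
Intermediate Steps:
S(T, u) = 6 - T (S(T, u) = (1 - T) + 1*5 = (1 - T) + 5 = 6 - T)
O(s, J) = -√(10 + J)/9 (O(s, J) = -√((6 - 1*(-4)) + J)/9 = -√((6 + 4) + J)/9 = -√(10 + J)/9)
(-20 + 17)*O(4, -4) - 1*(-3018) = (-20 + 17)*(-√(10 - 4)/9) - 1*(-3018) = -(-1)*√6/3 + 3018 = √6/3 + 3018 = 3018 + √6/3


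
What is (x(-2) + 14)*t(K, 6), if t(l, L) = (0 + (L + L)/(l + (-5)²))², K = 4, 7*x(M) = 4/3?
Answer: 14304/5887 ≈ 2.4298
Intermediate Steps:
x(M) = 4/21 (x(M) = (4/3)/7 = (4*(⅓))/7 = (⅐)*(4/3) = 4/21)
t(l, L) = 4*L²/(25 + l)² (t(l, L) = (0 + (2*L)/(l + 25))² = (0 + (2*L)/(25 + l))² = (0 + 2*L/(25 + l))² = (2*L/(25 + l))² = 4*L²/(25 + l)²)
(x(-2) + 14)*t(K, 6) = (4/21 + 14)*(4*6²/(25 + 4)²) = 298*(4*36/29²)/21 = 298*(4*36*(1/841))/21 = (298/21)*(144/841) = 14304/5887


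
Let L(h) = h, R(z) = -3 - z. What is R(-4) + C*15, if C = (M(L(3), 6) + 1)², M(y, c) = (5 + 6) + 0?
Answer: 2161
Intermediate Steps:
M(y, c) = 11 (M(y, c) = 11 + 0 = 11)
C = 144 (C = (11 + 1)² = 12² = 144)
R(-4) + C*15 = (-3 - 1*(-4)) + 144*15 = (-3 + 4) + 2160 = 1 + 2160 = 2161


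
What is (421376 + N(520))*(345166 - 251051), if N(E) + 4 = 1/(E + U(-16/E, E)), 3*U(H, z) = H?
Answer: 4021183677592865/101398 ≈ 3.9657e+10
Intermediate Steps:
U(H, z) = H/3
N(E) = -4 + 1/(E - 16/(3*E)) (N(E) = -4 + 1/(E + (-16/E)/3) = -4 + 1/(E - 16/(3*E)))
(421376 + N(520))*(345166 - 251051) = (421376 + (64 - 3*520*(-1 + 4*520))/(-16 + 3*520²))*(345166 - 251051) = (421376 + (64 - 3*520*(-1 + 2080))/(-16 + 3*270400))*94115 = (421376 + (64 - 3*520*2079)/(-16 + 811200))*94115 = (421376 + (64 - 3243240)/811184)*94115 = (421376 + (1/811184)*(-3243176))*94115 = (421376 - 405397/101398)*94115 = (42726278251/101398)*94115 = 4021183677592865/101398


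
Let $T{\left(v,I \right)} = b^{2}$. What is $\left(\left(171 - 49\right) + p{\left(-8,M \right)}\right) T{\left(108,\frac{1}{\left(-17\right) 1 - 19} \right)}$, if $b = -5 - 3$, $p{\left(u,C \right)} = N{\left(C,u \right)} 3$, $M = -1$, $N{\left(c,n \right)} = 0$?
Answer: $7808$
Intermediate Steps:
$p{\left(u,C \right)} = 0$ ($p{\left(u,C \right)} = 0 \cdot 3 = 0$)
$b = -8$ ($b = -5 - 3 = -8$)
$T{\left(v,I \right)} = 64$ ($T{\left(v,I \right)} = \left(-8\right)^{2} = 64$)
$\left(\left(171 - 49\right) + p{\left(-8,M \right)}\right) T{\left(108,\frac{1}{\left(-17\right) 1 - 19} \right)} = \left(\left(171 - 49\right) + 0\right) 64 = \left(122 + 0\right) 64 = 122 \cdot 64 = 7808$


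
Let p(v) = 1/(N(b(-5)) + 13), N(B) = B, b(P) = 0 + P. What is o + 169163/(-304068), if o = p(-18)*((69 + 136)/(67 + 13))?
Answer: -2296519/9730176 ≈ -0.23602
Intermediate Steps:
b(P) = P
p(v) = ⅛ (p(v) = 1/(-5 + 13) = 1/8 = ⅛)
o = 41/128 (o = ((69 + 136)/(67 + 13))/8 = (205/80)/8 = (205*(1/80))/8 = (⅛)*(41/16) = 41/128 ≈ 0.32031)
o + 169163/(-304068) = 41/128 + 169163/(-304068) = 41/128 + 169163*(-1/304068) = 41/128 - 169163/304068 = -2296519/9730176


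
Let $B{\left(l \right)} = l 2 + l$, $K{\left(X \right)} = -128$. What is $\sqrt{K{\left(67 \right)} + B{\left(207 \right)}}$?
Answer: $\sqrt{493} \approx 22.204$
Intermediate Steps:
$B{\left(l \right)} = 3 l$ ($B{\left(l \right)} = 2 l + l = 3 l$)
$\sqrt{K{\left(67 \right)} + B{\left(207 \right)}} = \sqrt{-128 + 3 \cdot 207} = \sqrt{-128 + 621} = \sqrt{493}$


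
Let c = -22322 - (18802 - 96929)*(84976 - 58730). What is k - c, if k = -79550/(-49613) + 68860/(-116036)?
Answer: -2951126265793523485/1439223517 ≈ -2.0505e+9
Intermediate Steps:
c = 2050498920 (c = -22322 - (-78127)*26246 = -22322 - 1*(-2050521242) = -22322 + 2050521242 = 2050498920)
k = 1453578155/1439223517 (k = -79550*(-1/49613) + 68860*(-1/116036) = 79550/49613 - 17215/29009 = 1453578155/1439223517 ≈ 1.0100)
k - c = 1453578155/1439223517 - 1*2050498920 = 1453578155/1439223517 - 2050498920 = -2951126265793523485/1439223517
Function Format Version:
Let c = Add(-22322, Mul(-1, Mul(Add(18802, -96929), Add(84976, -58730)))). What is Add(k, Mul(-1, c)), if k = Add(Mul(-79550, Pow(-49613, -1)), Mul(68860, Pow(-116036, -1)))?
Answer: Rational(-2951126265793523485, 1439223517) ≈ -2.0505e+9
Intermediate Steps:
c = 2050498920 (c = Add(-22322, Mul(-1, Mul(-78127, 26246))) = Add(-22322, Mul(-1, -2050521242)) = Add(-22322, 2050521242) = 2050498920)
k = Rational(1453578155, 1439223517) (k = Add(Mul(-79550, Rational(-1, 49613)), Mul(68860, Rational(-1, 116036))) = Add(Rational(79550, 49613), Rational(-17215, 29009)) = Rational(1453578155, 1439223517) ≈ 1.0100)
Add(k, Mul(-1, c)) = Add(Rational(1453578155, 1439223517), Mul(-1, 2050498920)) = Add(Rational(1453578155, 1439223517), -2050498920) = Rational(-2951126265793523485, 1439223517)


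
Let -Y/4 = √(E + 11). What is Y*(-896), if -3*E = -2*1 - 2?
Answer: 3584*√111/3 ≈ 12587.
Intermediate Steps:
E = 4/3 (E = -(-2*1 - 2)/3 = -(-2 - 2)/3 = -⅓*(-4) = 4/3 ≈ 1.3333)
Y = -4*√111/3 (Y = -4*√(4/3 + 11) = -4*√111/3 ≈ -14.048)
Y*(-896) = -4*√111/3*(-896) = 3584*√111/3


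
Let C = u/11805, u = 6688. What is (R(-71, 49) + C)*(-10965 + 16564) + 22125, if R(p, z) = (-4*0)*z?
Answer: 298631737/11805 ≈ 25297.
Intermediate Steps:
R(p, z) = 0 (R(p, z) = 0*z = 0)
C = 6688/11805 ≈ 0.56654
(R(-71, 49) + C)*(-10965 + 16564) + 22125 = (0 + 6688/11805)*(-10965 + 16564) + 22125 = (6688/11805)*5599 + 22125 = 37446112/11805 + 22125 = 298631737/11805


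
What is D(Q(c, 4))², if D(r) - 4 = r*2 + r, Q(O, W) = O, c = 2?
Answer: 100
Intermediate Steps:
D(r) = 4 + 3*r (D(r) = 4 + (r*2 + r) = 4 + (2*r + r) = 4 + 3*r)
D(Q(c, 4))² = (4 + 3*2)² = (4 + 6)² = 10² = 100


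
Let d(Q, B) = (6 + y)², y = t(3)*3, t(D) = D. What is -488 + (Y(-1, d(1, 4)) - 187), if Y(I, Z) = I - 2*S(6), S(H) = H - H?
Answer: -676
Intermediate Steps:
S(H) = 0
y = 9 (y = 3*3 = 9)
d(Q, B) = 225 (d(Q, B) = (6 + 9)² = 15² = 225)
Y(I, Z) = I (Y(I, Z) = I - 2*0 = I + 0 = I)
-488 + (Y(-1, d(1, 4)) - 187) = -488 + (-1 - 187) = -488 - 188 = -676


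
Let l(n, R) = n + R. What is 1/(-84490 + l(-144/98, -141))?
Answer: -49/4146991 ≈ -1.1816e-5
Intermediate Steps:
l(n, R) = R + n
1/(-84490 + l(-144/98, -141)) = 1/(-84490 + (-141 - 144/98)) = 1/(-84490 + (-141 - 144*1/98)) = 1/(-84490 + (-141 - 72/49)) = 1/(-84490 - 6981/49) = 1/(-4146991/49) = -49/4146991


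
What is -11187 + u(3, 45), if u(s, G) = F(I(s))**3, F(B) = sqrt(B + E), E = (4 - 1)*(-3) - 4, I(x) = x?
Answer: -11187 - 10*I*sqrt(10) ≈ -11187.0 - 31.623*I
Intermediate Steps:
E = -13 (E = 3*(-3) - 4 = -9 - 4 = -13)
F(B) = sqrt(-13 + B) (F(B) = sqrt(B - 13) = sqrt(-13 + B))
u(s, G) = (-13 + s)**(3/2) (u(s, G) = (sqrt(-13 + s))**3 = (-13 + s)**(3/2))
-11187 + u(3, 45) = -11187 + (-13 + 3)**(3/2) = -11187 + (-10)**(3/2) = -11187 - 10*I*sqrt(10)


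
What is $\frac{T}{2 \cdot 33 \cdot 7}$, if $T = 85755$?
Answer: $\frac{28585}{154} \approx 185.62$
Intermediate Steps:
$\frac{T}{2 \cdot 33 \cdot 7} = \frac{85755}{2 \cdot 33 \cdot 7} = \frac{85755}{66 \cdot 7} = \frac{85755}{462} = 85755 \cdot \frac{1}{462} = \frac{28585}{154}$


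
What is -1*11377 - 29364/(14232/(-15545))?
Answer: 24545493/1186 ≈ 20696.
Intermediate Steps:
-1*11377 - 29364/(14232/(-15545)) = -11377 - 29364/(14232*(-1/15545)) = -11377 - 29364/(-14232/15545) = -11377 - 29364*(-15545/14232) = -11377 + 38038615/1186 = 24545493/1186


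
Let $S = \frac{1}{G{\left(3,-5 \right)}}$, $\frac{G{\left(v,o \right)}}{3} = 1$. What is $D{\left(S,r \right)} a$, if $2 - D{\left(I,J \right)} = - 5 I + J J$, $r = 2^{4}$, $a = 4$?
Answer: $- \frac{3028}{3} \approx -1009.3$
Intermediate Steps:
$r = 16$
$G{\left(v,o \right)} = 3$ ($G{\left(v,o \right)} = 3 \cdot 1 = 3$)
$S = \frac{1}{3} \approx 0.33333$
$D{\left(I,J \right)} = 2 - J^{2} + 5 I$ ($D{\left(I,J \right)} = 2 - \left(- 5 I + J J\right) = 2 - \left(- 5 I + J^{2}\right) = 2 - \left(J^{2} - 5 I\right) = 2 + \left(- J^{2} + 5 I\right) = 2 - J^{2} + 5 I$)
$D{\left(S,r \right)} a = \left(2 - 16^{2} + 5 \cdot \frac{1}{3}\right) 4 = \left(2 - 256 + \frac{5}{3}\right) 4 = \left(- \frac{757}{3}\right) 4 = - \frac{3028}{3}$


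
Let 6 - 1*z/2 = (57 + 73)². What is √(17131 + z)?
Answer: I*√16657 ≈ 129.06*I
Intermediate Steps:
z = -33788 (z = 12 - 2*(57 + 73)² = 12 - 2*130² = 12 - 2*16900 = 12 - 33800 = -33788)
√(17131 + z) = √(17131 - 33788) = √(-16657) = I*√16657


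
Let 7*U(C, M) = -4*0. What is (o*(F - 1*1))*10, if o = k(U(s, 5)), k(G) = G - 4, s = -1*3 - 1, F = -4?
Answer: 200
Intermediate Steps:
s = -4 (s = -3 - 1 = -4)
U(C, M) = 0 (U(C, M) = (-4*0)/7 = (⅐)*0 = 0)
k(G) = -4 + G
o = -4 (o = -4 + 0 = -4)
(o*(F - 1*1))*10 = -4*(-4 - 1*1)*10 = -4*(-4 - 1)*10 = -4*(-5)*10 = 20*10 = 200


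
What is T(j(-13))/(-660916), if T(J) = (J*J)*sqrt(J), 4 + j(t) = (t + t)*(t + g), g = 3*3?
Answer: -25000/165229 ≈ -0.15131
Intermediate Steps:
g = 9
j(t) = -4 + 2*t*(9 + t) (j(t) = -4 + (t + t)*(t + 9) = -4 + (2*t)*(9 + t) = -4 + 2*t*(9 + t))
T(J) = J**(5/2) (T(J) = J**2*sqrt(J) = J**(5/2))
T(j(-13))/(-660916) = (-4 + 2*(-13)**2 + 18*(-13))**(5/2)/(-660916) = (-4 + 2*169 - 234)**(5/2)*(-1/660916) = (-4 + 338 - 234)**(5/2)*(-1/660916) = 100**(5/2)*(-1/660916) = 100000*(-1/660916) = -25000/165229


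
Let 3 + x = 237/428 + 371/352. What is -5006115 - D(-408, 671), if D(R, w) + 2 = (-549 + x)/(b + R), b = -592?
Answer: -7542010430479/1506560 ≈ -5.0061e+6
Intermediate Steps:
x = -52439/37664 (x = -3 + (237/428 + 371/352) = -3 + 60553/37664 = -52439/37664 ≈ -1.3923)
D(R, w) = -2 - 20729975/(37664*(-592 + R)) (D(R, w) = -2 + (-549 - 52439/37664)/(-592 + R) = -2 - 20729975/(37664*(-592 + R)))
-5006115 - D(-408, 671) = -5006115 - (23864201 - 75328*(-408))/(37664*(-592 - 408)) = -5006115 - (23864201 + 30733824)/(37664*(-1000)) = -5006115 - (-1)*54598025/(37664*1000) = -5006115 - 1*(-2183921/1506560) = -5006115 + 2183921/1506560 = -7542010430479/1506560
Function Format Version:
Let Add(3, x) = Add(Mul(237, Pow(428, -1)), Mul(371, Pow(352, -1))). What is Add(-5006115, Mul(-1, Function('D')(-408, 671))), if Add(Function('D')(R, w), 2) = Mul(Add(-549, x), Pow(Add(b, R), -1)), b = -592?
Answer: Rational(-7542010430479, 1506560) ≈ -5.0061e+6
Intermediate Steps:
x = Rational(-52439, 37664) (x = Add(-3, Add(Mul(237, Pow(428, -1)), Mul(371, Pow(352, -1)))) = Add(-3, Add(Mul(237, Rational(1, 428)), Mul(371, Rational(1, 352)))) = Add(-3, Add(Rational(237, 428), Rational(371, 352))) = Add(-3, Rational(60553, 37664)) = Rational(-52439, 37664) ≈ -1.3923)
Function('D')(R, w) = Add(-2, Mul(Rational(-20729975, 37664), Pow(Add(-592, R), -1))) (Function('D')(R, w) = Add(-2, Mul(Add(-549, Rational(-52439, 37664)), Pow(Add(-592, R), -1))) = Add(-2, Mul(Rational(-20729975, 37664), Pow(Add(-592, R), -1))))
Add(-5006115, Mul(-1, Function('D')(-408, 671))) = Add(-5006115, Mul(-1, Mul(Rational(1, 37664), Pow(Add(-592, -408), -1), Add(23864201, Mul(-75328, -408))))) = Add(-5006115, Mul(-1, Mul(Rational(1, 37664), Pow(-1000, -1), Add(23864201, 30733824)))) = Add(-5006115, Mul(-1, Mul(Rational(1, 37664), Rational(-1, 1000), 54598025))) = Add(-5006115, Mul(-1, Rational(-2183921, 1506560))) = Add(-5006115, Rational(2183921, 1506560)) = Rational(-7542010430479, 1506560)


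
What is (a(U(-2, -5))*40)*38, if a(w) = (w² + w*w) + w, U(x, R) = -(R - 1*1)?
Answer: 118560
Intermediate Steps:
U(x, R) = 1 - R (U(x, R) = -(R - 1) = -(-1 + R) = 1 - R)
a(w) = w + 2*w² (a(w) = (w² + w²) + w = 2*w² + w = w + 2*w²)
(a(U(-2, -5))*40)*38 = (((1 - 1*(-5))*(1 + 2*(1 - 1*(-5))))*40)*38 = (((1 + 5)*(1 + 2*(1 + 5)))*40)*38 = ((6*(1 + 2*6))*40)*38 = ((6*(1 + 12))*40)*38 = ((6*13)*40)*38 = (78*40)*38 = 3120*38 = 118560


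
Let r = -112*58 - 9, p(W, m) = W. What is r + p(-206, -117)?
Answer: -6711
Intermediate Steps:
r = -6505 (r = -6496 - 9 = -6505)
r + p(-206, -117) = -6505 - 206 = -6711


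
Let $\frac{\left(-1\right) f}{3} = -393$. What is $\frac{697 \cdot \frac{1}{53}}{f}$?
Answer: $\frac{697}{62487} \approx 0.011154$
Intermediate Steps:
$f = 1179$ ($f = \left(-3\right) \left(-393\right) = 1179$)
$\frac{697 \cdot \frac{1}{53}}{f} = \frac{697 \cdot \frac{1}{53}}{1179} = 697 \cdot \frac{1}{53} \cdot \frac{1}{1179} = \frac{697}{53} \cdot \frac{1}{1179} = \frac{697}{62487}$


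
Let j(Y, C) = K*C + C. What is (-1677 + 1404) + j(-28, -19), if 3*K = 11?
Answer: -1085/3 ≈ -361.67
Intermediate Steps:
K = 11/3 (K = (⅓)*11 = 11/3 ≈ 3.6667)
j(Y, C) = 14*C/3 (j(Y, C) = 11*C/3 + C = 14*C/3)
(-1677 + 1404) + j(-28, -19) = (-1677 + 1404) + (14/3)*(-19) = -273 - 266/3 = -1085/3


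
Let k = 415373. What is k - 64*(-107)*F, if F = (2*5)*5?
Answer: 757773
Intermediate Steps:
F = 50 (F = 10*5 = 50)
k - 64*(-107)*F = 415373 - 64*(-107)*50 = 415373 - (-6848)*50 = 415373 - 1*(-342400) = 415373 + 342400 = 757773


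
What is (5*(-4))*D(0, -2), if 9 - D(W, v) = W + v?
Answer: -220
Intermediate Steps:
D(W, v) = 9 - W - v (D(W, v) = 9 - (W + v) = 9 + (-W - v) = 9 - W - v)
(5*(-4))*D(0, -2) = (5*(-4))*(9 - 1*0 - 1*(-2)) = -20*(9 + 0 + 2) = -20*11 = -220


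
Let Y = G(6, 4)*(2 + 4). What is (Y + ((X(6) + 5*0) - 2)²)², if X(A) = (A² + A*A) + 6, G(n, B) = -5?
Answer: 33016516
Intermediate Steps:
X(A) = 6 + 2*A² (X(A) = (A² + A²) + 6 = 2*A² + 6 = 6 + 2*A²)
Y = -30 (Y = -5*(2 + 4) = -5*6 = -30)
(Y + ((X(6) + 5*0) - 2)²)² = (-30 + (((6 + 2*6²) + 5*0) - 2)²)² = (-30 + (((6 + 2*36) + 0) - 2)²)² = (-30 + (((6 + 72) + 0) - 2)²)² = (-30 + ((78 + 0) - 2)²)² = (-30 + (78 - 2)²)² = (-30 + 76²)² = (-30 + 5776)² = 5746² = 33016516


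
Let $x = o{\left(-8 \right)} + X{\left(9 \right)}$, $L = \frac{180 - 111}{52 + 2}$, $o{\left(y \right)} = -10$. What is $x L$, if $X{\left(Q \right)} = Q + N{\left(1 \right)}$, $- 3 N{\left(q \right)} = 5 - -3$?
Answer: $- \frac{253}{54} \approx -4.6852$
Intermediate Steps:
$N{\left(q \right)} = - \frac{8}{3}$ ($N{\left(q \right)} = - \frac{5 - -3}{3} = - \frac{5 + 3}{3} = \left(- \frac{1}{3}\right) 8 = - \frac{8}{3}$)
$X{\left(Q \right)} = - \frac{8}{3} + Q$ ($X{\left(Q \right)} = Q - \frac{8}{3} = - \frac{8}{3} + Q$)
$L = \frac{23}{18}$ ($L = \frac{69}{54} = 69 \cdot \frac{1}{54} = \frac{23}{18} \approx 1.2778$)
$x = - \frac{11}{3}$ ($x = -10 + \left(- \frac{8}{3} + 9\right) = -10 + \frac{19}{3} = - \frac{11}{3} \approx -3.6667$)
$x L = \left(- \frac{11}{3}\right) \frac{23}{18} = - \frac{253}{54}$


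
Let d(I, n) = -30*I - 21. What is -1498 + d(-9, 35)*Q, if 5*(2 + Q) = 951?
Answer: 226819/5 ≈ 45364.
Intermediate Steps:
Q = 941/5 (Q = -2 + (1/5)*951 = -2 + 951/5 = 941/5 ≈ 188.20)
d(I, n) = -21 - 30*I
-1498 + d(-9, 35)*Q = -1498 + (-21 - 30*(-9))*(941/5) = -1498 + (-21 + 270)*(941/5) = -1498 + 249*(941/5) = -1498 + 234309/5 = 226819/5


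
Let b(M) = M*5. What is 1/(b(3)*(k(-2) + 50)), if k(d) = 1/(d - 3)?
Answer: 1/747 ≈ 0.0013387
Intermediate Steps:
b(M) = 5*M
k(d) = 1/(-3 + d)
1/(b(3)*(k(-2) + 50)) = 1/((5*3)*(1/(-3 - 2) + 50)) = 1/(15*(1/(-5) + 50)) = 1/(15*(-1/5 + 50)) = 1/(15*(249/5)) = 1/747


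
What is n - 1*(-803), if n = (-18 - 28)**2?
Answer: 2919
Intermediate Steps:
n = 2116 (n = (-46)**2 = 2116)
n - 1*(-803) = 2116 - 1*(-803) = 2116 + 803 = 2919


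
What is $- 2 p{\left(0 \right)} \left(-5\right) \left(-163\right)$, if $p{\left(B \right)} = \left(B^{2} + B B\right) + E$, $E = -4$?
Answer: $6520$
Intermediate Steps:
$p{\left(B \right)} = -4 + 2 B^{2}$ ($p{\left(B \right)} = \left(B^{2} + B B\right) - 4 = \left(B^{2} + B^{2}\right) - 4 = 2 B^{2} - 4 = -4 + 2 B^{2}$)
$- 2 p{\left(0 \right)} \left(-5\right) \left(-163\right) = - 2 \left(-4 + 2 \cdot 0^{2}\right) \left(-5\right) \left(-163\right) = - 2 \left(-4 + 2 \cdot 0\right) \left(-5\right) \left(-163\right) = - 2 \left(-4 + 0\right) \left(-5\right) \left(-163\right) = \left(-2\right) \left(-4\right) \left(-5\right) \left(-163\right) = 8 \left(-5\right) \left(-163\right) = \left(-40\right) \left(-163\right) = 6520$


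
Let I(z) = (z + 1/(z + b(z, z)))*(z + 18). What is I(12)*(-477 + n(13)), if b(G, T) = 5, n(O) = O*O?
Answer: -1894200/17 ≈ -1.1142e+5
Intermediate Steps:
n(O) = O**2
I(z) = (18 + z)*(z + 1/(5 + z)) (I(z) = (z + 1/(z + 5))*(z + 18) = (z + 1/(5 + z))*(18 + z) = (18 + z)*(z + 1/(5 + z)))
I(12)*(-477 + n(13)) = ((18 + 12**3 + 23*12**2 + 91*12)/(5 + 12))*(-477 + 13**2) = ((18 + 1728 + 23*144 + 1092)/17)*(-477 + 169) = ((18 + 1728 + 3312 + 1092)/17)*(-308) = ((1/17)*6150)*(-308) = (6150/17)*(-308) = -1894200/17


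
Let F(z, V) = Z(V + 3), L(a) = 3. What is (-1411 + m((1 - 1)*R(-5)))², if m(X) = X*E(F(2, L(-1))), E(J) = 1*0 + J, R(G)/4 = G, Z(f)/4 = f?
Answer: 1990921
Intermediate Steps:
Z(f) = 4*f
R(G) = 4*G
F(z, V) = 12 + 4*V (F(z, V) = 4*(V + 3) = 4*(3 + V) = 12 + 4*V)
E(J) = J (E(J) = 0 + J = J)
m(X) = 24*X (m(X) = X*(12 + 4*3) = X*(12 + 12) = X*24 = 24*X)
(-1411 + m((1 - 1)*R(-5)))² = (-1411 + 24*((1 - 1)*(4*(-5))))² = (-1411 + 24*(0*(-20)))² = (-1411 + 24*0)² = (-1411 + 0)² = (-1411)² = 1990921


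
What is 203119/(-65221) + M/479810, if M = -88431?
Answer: -103226085641/31293688010 ≈ -3.2986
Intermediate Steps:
203119/(-65221) + M/479810 = 203119/(-65221) - 88431/479810 = 203119*(-1/65221) - 88431*1/479810 = -203119/65221 - 88431/479810 = -103226085641/31293688010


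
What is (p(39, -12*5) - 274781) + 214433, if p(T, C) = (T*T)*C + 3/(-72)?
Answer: -3638593/24 ≈ -1.5161e+5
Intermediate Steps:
p(T, C) = -1/24 + C*T² (p(T, C) = T²*C + 3*(-1/72) = C*T² - 1/24 = -1/24 + C*T²)
(p(39, -12*5) - 274781) + 214433 = ((-1/24 - 12*5*39²) - 274781) + 214433 = ((-1/24 - 60*1521) - 274781) + 214433 = ((-1/24 - 91260) - 274781) + 214433 = (-2190241/24 - 274781) + 214433 = -8784985/24 + 214433 = -3638593/24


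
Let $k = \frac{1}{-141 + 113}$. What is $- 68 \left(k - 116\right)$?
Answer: $\frac{55233}{7} \approx 7890.4$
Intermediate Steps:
$k = - \frac{1}{28}$ ($k = \frac{1}{-28} = - \frac{1}{28} \approx -0.035714$)
$- 68 \left(k - 116\right) = - 68 \left(- \frac{1}{28} - 116\right) = \left(-68\right) \left(- \frac{3249}{28}\right) = \frac{55233}{7}$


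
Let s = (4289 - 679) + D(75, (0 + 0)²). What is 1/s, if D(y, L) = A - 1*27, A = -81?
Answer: 1/3502 ≈ 0.00028555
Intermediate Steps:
D(y, L) = -108 (D(y, L) = -81 - 1*27 = -81 - 27 = -108)
s = 3502 (s = (4289 - 679) - 108 = 3610 - 108 = 3502)
1/s = 1/3502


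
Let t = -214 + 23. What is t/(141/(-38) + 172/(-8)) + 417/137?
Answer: 696916/65623 ≈ 10.620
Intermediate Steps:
t = -191
t/(141/(-38) + 172/(-8)) + 417/137 = -191/(141/(-38) + 172/(-8)) + 417/137 = -191/(141*(-1/38) + 172*(-⅛)) + 417*(1/137) = -191/(-141/38 - 43/2) + 417/137 = -191/(-479/19) + 417/137 = -191*(-19/479) + 417/137 = 3629/479 + 417/137 = 696916/65623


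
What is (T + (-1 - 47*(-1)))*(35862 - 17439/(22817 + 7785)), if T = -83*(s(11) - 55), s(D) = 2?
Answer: 4878082950825/30602 ≈ 1.5940e+8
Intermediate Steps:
T = 4399 (T = -83*(2 - 55) = -83*(-53) = 4399)
(T + (-1 - 47*(-1)))*(35862 - 17439/(22817 + 7785)) = (4399 + (-1 - 47*(-1)))*(35862 - 17439/(22817 + 7785)) = (4399 + (-1 + 47))*(35862 - 17439/30602) = (4399 + 46)*(35862 - 17439*1/30602) = 4445*(35862 - 17439/30602) = 4445*(1097431485/30602) = 4878082950825/30602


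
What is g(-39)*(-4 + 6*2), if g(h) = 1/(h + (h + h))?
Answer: -8/117 ≈ -0.068376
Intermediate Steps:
g(h) = 1/(3*h) (g(h) = 1/(h + 2*h) = 1/(3*h))
g(-39)*(-4 + 6*2) = ((⅓)/(-39))*(-4 + 6*2) = ((⅓)*(-1/39))*(-4 + 12) = -1/117*8 = -8/117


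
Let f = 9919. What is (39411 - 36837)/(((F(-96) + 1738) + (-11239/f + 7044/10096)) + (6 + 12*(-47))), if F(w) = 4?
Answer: 64441521144/29631198427 ≈ 2.1748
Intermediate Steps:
(39411 - 36837)/(((F(-96) + 1738) + (-11239/f + 7044/10096)) + (6 + 12*(-47))) = (39411 - 36837)/(((4 + 1738) + (-11239/9919 + 7044/10096)) + (6 + 12*(-47))) = 2574/((1742 + (-11239*1/9919 + 7044*(1/10096))) + (6 - 564)) = 2574/((1742 + (-11239/9919 + 1761/2524)) - 558) = 2574/((1742 - 10899877/25035556) - 558) = 2574/(43601038675/25035556 - 558) = 2574/(29631198427/25035556) = 2574*(25035556/29631198427) = 64441521144/29631198427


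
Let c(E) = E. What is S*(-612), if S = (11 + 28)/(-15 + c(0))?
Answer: 7956/5 ≈ 1591.2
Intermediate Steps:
S = -13/5 (S = (11 + 28)/(-15 + 0) = 39/(-15) = 39*(-1/15) = -13/5 ≈ -2.6000)
S*(-612) = -13/5*(-612) = 7956/5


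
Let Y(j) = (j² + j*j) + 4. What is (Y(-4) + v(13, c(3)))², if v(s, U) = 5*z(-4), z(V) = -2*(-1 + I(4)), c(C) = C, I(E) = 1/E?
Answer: 7569/4 ≈ 1892.3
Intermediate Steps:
Y(j) = 4 + 2*j² (Y(j) = (j² + j²) + 4 = 2*j² + 4 = 4 + 2*j²)
z(V) = 3/2 (z(V) = -2*(-1 + 1/4) = -2*(-1 + ¼) = -2*(-¾) = 3/2)
v(s, U) = 15/2 (v(s, U) = 5*(3/2) = 15/2)
(Y(-4) + v(13, c(3)))² = ((4 + 2*(-4)²) + 15/2)² = ((4 + 2*16) + 15/2)² = ((4 + 32) + 15/2)² = (36 + 15/2)² = (87/2)² = 7569/4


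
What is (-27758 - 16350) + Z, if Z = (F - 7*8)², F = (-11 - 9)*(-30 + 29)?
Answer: -42812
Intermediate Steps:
F = 20 (F = -20*(-1) = 20)
Z = 1296 (Z = (20 - 7*8)² = (20 - 56)² = (-36)² = 1296)
(-27758 - 16350) + Z = (-27758 - 16350) + 1296 = -44108 + 1296 = -42812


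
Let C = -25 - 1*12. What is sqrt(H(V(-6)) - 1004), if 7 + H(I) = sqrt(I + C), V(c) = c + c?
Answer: sqrt(-1011 + 7*I) ≈ 0.1101 + 31.796*I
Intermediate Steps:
C = -37 (C = -25 - 12 = -37)
V(c) = 2*c
H(I) = -7 + sqrt(-37 + I) (H(I) = -7 + sqrt(I - 37) = -7 + sqrt(-37 + I))
sqrt(H(V(-6)) - 1004) = sqrt((-7 + sqrt(-37 + 2*(-6))) - 1004) = sqrt((-7 + sqrt(-37 - 12)) - 1004) = sqrt((-7 + sqrt(-49)) - 1004) = sqrt((-7 + 7*I) - 1004) = sqrt(-1011 + 7*I)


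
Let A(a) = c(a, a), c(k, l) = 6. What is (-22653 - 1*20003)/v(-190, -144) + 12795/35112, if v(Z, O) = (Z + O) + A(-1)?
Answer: 62580593/479864 ≈ 130.41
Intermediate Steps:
A(a) = 6
v(Z, O) = 6 + O + Z (v(Z, O) = (Z + O) + 6 = (O + Z) + 6 = 6 + O + Z)
(-22653 - 1*20003)/v(-190, -144) + 12795/35112 = (-22653 - 1*20003)/(6 - 144 - 190) + 12795/35112 = (-22653 - 20003)/(-328) + 12795*(1/35112) = -42656*(-1/328) + 4265/11704 = 5332/41 + 4265/11704 = 62580593/479864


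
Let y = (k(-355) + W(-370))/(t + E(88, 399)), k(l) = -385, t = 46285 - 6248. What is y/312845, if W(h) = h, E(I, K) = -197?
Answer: -151/2492748960 ≈ -6.0576e-8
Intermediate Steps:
t = 40037
y = -151/7968 (y = (-385 - 370)/(40037 - 197) = -755/39840 = -755*1/39840 = -151/7968 ≈ -0.018951)
y/312845 = -151/7968/312845 = -151/7968*1/312845 = -151/2492748960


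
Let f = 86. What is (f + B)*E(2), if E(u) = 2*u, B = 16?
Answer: 408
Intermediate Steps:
(f + B)*E(2) = (86 + 16)*(2*2) = 102*4 = 408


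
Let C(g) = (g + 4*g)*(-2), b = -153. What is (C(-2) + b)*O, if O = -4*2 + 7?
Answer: 133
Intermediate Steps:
C(g) = -10*g (C(g) = (5*g)*(-2) = -10*g)
O = -1 (O = -8 + 7 = -1)
(C(-2) + b)*O = (-10*(-2) - 153)*(-1) = (20 - 153)*(-1) = -133*(-1) = 133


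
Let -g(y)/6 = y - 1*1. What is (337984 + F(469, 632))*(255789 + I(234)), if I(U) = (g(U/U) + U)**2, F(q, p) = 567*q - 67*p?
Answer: 174390581835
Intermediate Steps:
g(y) = 6 - 6*y (g(y) = -6*(y - 1*1) = -6*(y - 1) = -6*(-1 + y) = 6 - 6*y)
F(q, p) = -67*p + 567*q
I(U) = U**2 (I(U) = ((6 - 6*U/U) + U)**2 = ((6 - 6*1) + U)**2 = ((6 - 6) + U)**2 = (0 + U)**2 = U**2)
(337984 + F(469, 632))*(255789 + I(234)) = (337984 + (-67*632 + 567*469))*(255789 + 234**2) = (337984 + (-42344 + 265923))*(255789 + 54756) = (337984 + 223579)*310545 = 561563*310545 = 174390581835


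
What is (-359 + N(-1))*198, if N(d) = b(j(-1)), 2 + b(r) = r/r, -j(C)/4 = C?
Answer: -71280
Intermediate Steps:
j(C) = -4*C
b(r) = -1 (b(r) = -2 + r/r = -2 + 1 = -1)
N(d) = -1
(-359 + N(-1))*198 = (-359 - 1)*198 = -360*198 = -71280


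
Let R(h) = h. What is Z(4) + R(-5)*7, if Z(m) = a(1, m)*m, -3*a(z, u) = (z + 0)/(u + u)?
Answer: -211/6 ≈ -35.167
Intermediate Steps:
a(z, u) = -z/(6*u) (a(z, u) = -(z + 0)/(3*(u + u)) = -z/(3*(2*u)) = -z*1/(2*u)/3 = -z/(6*u))
Z(m) = -⅙ (Z(m) = (-⅙*1/m)*m = (-1/(6*m))*m = -⅙)
Z(4) + R(-5)*7 = -⅙ - 5*7 = -⅙ - 35 = -211/6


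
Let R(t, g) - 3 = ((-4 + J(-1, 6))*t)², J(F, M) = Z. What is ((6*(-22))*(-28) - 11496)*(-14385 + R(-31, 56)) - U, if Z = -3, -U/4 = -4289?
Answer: -255131756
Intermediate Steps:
U = 17156 (U = -4*(-4289) = 17156)
J(F, M) = -3
R(t, g) = 3 + 49*t² (R(t, g) = 3 + ((-4 - 3)*t)² = 3 + (-7*t)² = 3 + 49*t²)
((6*(-22))*(-28) - 11496)*(-14385 + R(-31, 56)) - U = ((6*(-22))*(-28) - 11496)*(-14385 + (3 + 49*(-31)²)) - 1*17156 = (-132*(-28) - 11496)*(-14385 + (3 + 49*961)) - 17156 = (3696 - 11496)*(-14385 + (3 + 47089)) - 17156 = -7800*(-14385 + 47092) - 17156 = -7800*32707 - 17156 = -255114600 - 17156 = -255131756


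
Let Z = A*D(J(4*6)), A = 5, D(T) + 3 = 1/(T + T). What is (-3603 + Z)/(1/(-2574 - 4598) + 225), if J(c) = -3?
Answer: -77862818/4841097 ≈ -16.084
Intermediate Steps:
D(T) = -3 + 1/(2*T) (D(T) = -3 + 1/(T + T) = -3 + 1/(2*T))
Z = -95/6 (Z = 5*(-3 + (½)/(-3)) = 5*(-3 + (½)*(-⅓)) = 5*(-3 - ⅙) = 5*(-19/6) = -95/6 ≈ -15.833)
(-3603 + Z)/(1/(-2574 - 4598) + 225) = (-3603 - 95/6)/(1/(-2574 - 4598) + 225) = -21713/(6*(1/(-7172) + 225)) = -21713/(6*(-1/7172 + 225)) = -21713/(6*1613699/7172) = -21713/6*7172/1613699 = -77862818/4841097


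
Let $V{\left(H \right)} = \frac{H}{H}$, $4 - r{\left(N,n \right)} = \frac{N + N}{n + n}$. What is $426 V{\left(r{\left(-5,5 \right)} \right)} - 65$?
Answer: $361$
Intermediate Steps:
$r{\left(N,n \right)} = 4 - \frac{N}{n}$ ($r{\left(N,n \right)} = 4 - \frac{N + N}{n + n} = 4 - \frac{2 N}{2 n} = 4 - 2 N \frac{1}{2 n} = 4 - \frac{N}{n}$)
$V{\left(H \right)} = 1$
$426 V{\left(r{\left(-5,5 \right)} \right)} - 65 = 426 \cdot 1 - 65 = 426 - 65 = 361$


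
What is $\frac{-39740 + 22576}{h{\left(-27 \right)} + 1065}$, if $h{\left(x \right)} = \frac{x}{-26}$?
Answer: $- \frac{446264}{27717} \approx -16.101$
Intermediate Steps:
$h{\left(x \right)} = - \frac{x}{26}$ ($h{\left(x \right)} = x \left(- \frac{1}{26}\right) = - \frac{x}{26}$)
$\frac{-39740 + 22576}{h{\left(-27 \right)} + 1065} = \frac{-39740 + 22576}{\left(- \frac{1}{26}\right) \left(-27\right) + 1065} = - \frac{17164}{\frac{27}{26} + 1065} = - \frac{17164}{\frac{27717}{26}} = \left(-17164\right) \frac{26}{27717} = - \frac{446264}{27717}$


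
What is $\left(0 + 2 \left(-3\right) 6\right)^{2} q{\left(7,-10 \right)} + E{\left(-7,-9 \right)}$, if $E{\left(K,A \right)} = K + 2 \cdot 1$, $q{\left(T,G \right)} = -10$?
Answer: $-12965$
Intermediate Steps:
$E{\left(K,A \right)} = 2 + K$ ($E{\left(K,A \right)} = K + 2 = 2 + K$)
$\left(0 + 2 \left(-3\right) 6\right)^{2} q{\left(7,-10 \right)} + E{\left(-7,-9 \right)} = \left(0 + 2 \left(-3\right) 6\right)^{2} \left(-10\right) + \left(2 - 7\right) = \left(0 - 36\right)^{2} \left(-10\right) - 5 = \left(-36\right)^{2} \left(-10\right) - 5 = 1296 \left(-10\right) - 5 = -12960 - 5 = -12965$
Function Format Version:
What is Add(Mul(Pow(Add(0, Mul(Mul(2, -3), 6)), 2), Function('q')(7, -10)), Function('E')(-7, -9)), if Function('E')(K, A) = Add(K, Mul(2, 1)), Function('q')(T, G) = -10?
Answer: -12965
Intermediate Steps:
Function('E')(K, A) = Add(2, K) (Function('E')(K, A) = Add(K, 2) = Add(2, K))
Add(Mul(Pow(Add(0, Mul(Mul(2, -3), 6)), 2), Function('q')(7, -10)), Function('E')(-7, -9)) = Add(Mul(Pow(Add(0, Mul(Mul(2, -3), 6)), 2), -10), Add(2, -7)) = Add(Mul(Pow(Add(0, Mul(-6, 6)), 2), -10), -5) = Add(Mul(Pow(Add(0, -36), 2), -10), -5) = Add(Mul(Pow(-36, 2), -10), -5) = Add(Mul(1296, -10), -5) = Add(-12960, -5) = -12965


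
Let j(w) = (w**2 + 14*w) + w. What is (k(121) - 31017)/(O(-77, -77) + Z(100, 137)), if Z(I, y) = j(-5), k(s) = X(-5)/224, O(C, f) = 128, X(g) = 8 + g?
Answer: -2315935/5824 ≈ -397.65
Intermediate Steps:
k(s) = 3/224 (k(s) = (8 - 5)/224 = 3*(1/224) = 3/224)
j(w) = w**2 + 15*w
Z(I, y) = -50 (Z(I, y) = -5*(15 - 5) = -5*10 = -50)
(k(121) - 31017)/(O(-77, -77) + Z(100, 137)) = (3/224 - 31017)/(128 - 50) = -6947805/224/78 = -6947805/224*1/78 = -2315935/5824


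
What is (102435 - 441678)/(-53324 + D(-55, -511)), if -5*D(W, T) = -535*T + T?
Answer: 1696215/539494 ≈ 3.1441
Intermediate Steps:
D(W, T) = 534*T/5 (D(W, T) = -(-535*T + T)/5 = -(-534)*T/5 = 534*T/5)
(102435 - 441678)/(-53324 + D(-55, -511)) = (102435 - 441678)/(-53324 + (534/5)*(-511)) = -339243/(-53324 - 272874/5) = -339243/(-539494/5) = -339243*(-5/539494) = 1696215/539494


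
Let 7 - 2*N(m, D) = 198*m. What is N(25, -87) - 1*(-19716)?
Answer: 34489/2 ≈ 17245.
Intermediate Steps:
N(m, D) = 7/2 - 99*m
N(25, -87) - 1*(-19716) = (7/2 - 99*25) - 1*(-19716) = (7/2 - 2475) + 19716 = -4943/2 + 19716 = 34489/2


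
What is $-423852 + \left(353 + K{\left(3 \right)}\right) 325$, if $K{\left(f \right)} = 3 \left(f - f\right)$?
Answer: $-309127$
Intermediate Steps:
$K{\left(f \right)} = 0$ ($K{\left(f \right)} = 3 \cdot 0 = 0$)
$-423852 + \left(353 + K{\left(3 \right)}\right) 325 = -423852 + \left(353 + 0\right) 325 = -423852 + 353 \cdot 325 = -423852 + 114725 = -309127$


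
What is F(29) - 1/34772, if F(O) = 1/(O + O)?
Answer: 17357/1008388 ≈ 0.017213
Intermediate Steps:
F(O) = 1/(2*O)
F(29) - 1/34772 = (½)/29 - 1/34772 = (½)*(1/29) - 1*1/34772 = 1/58 - 1/34772 = 17357/1008388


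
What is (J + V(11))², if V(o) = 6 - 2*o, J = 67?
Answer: 2601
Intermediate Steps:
(J + V(11))² = (67 + (6 - 2*11))² = (67 + (6 - 22))² = (67 - 16)² = 51² = 2601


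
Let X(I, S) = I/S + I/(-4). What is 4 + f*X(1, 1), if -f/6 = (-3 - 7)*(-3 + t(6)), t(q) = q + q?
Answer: 409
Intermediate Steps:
X(I, S) = -I/4 + I/S (X(I, S) = I/S + I*(-1/4) = I/S - I/4 = -I/4 + I/S)
t(q) = 2*q
f = 540 (f = -6*(-3 - 7)*(-3 + 2*6) = -(-60)*(-3 + 12) = -(-60)*9 = -6*(-90) = 540)
4 + f*X(1, 1) = 4 + 540*(-1/4*1 + 1/1) = 4 + 540*(-1/4 + 1*1) = 4 + 540*(-1/4 + 1) = 4 + 540*(3/4) = 4 + 405 = 409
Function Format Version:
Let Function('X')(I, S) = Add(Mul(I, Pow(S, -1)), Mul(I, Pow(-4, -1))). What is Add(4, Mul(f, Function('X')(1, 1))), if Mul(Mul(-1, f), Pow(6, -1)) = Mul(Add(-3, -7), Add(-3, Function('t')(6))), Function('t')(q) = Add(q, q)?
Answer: 409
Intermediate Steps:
Function('X')(I, S) = Add(Mul(Rational(-1, 4), I), Mul(I, Pow(S, -1))) (Function('X')(I, S) = Add(Mul(I, Pow(S, -1)), Mul(I, Rational(-1, 4))) = Add(Mul(I, Pow(S, -1)), Mul(Rational(-1, 4), I)) = Add(Mul(Rational(-1, 4), I), Mul(I, Pow(S, -1))))
Function('t')(q) = Mul(2, q)
f = 540 (f = Mul(-6, Mul(Add(-3, -7), Add(-3, Mul(2, 6)))) = Mul(-6, Mul(-10, Add(-3, 12))) = Mul(-6, Mul(-10, 9)) = Mul(-6, -90) = 540)
Add(4, Mul(f, Function('X')(1, 1))) = Add(4, Mul(540, Add(Mul(Rational(-1, 4), 1), Mul(1, Pow(1, -1))))) = Add(4, Mul(540, Add(Rational(-1, 4), Mul(1, 1)))) = Add(4, Mul(540, Add(Rational(-1, 4), 1))) = Add(4, Mul(540, Rational(3, 4))) = Add(4, 405) = 409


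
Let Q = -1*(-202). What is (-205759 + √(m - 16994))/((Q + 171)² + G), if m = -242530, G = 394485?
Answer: -205759/533614 + 27*I*√89/266807 ≈ -0.3856 + 0.00095469*I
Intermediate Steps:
Q = 202
(-205759 + √(m - 16994))/((Q + 171)² + G) = (-205759 + √(-242530 - 16994))/((202 + 171)² + 394485) = (-205759 + √(-259524))/(373² + 394485) = (-205759 + 54*I*√89)/(139129 + 394485) = (-205759 + 54*I*√89)/533614 = (-205759 + 54*I*√89)*(1/533614) = -205759/533614 + 27*I*√89/266807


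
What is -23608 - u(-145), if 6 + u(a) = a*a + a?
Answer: -44482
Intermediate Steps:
u(a) = -6 + a + a**2 (u(a) = -6 + (a*a + a) = -6 + (a**2 + a) = -6 + (a + a**2) = -6 + a + a**2)
-23608 - u(-145) = -23608 - (-6 - 145 + (-145)**2) = -23608 - (-6 - 145 + 21025) = -23608 - 1*20874 = -23608 - 20874 = -44482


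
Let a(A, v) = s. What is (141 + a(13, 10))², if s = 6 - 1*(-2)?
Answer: 22201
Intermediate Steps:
s = 8 (s = 6 + 2 = 8)
a(A, v) = 8
(141 + a(13, 10))² = (141 + 8)² = 149² = 22201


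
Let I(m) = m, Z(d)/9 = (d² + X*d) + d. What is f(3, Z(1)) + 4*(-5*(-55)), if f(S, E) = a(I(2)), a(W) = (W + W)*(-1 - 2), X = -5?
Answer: 1088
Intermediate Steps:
Z(d) = -36*d + 9*d² (Z(d) = 9*((d² - 5*d) + d) = 9*(d² - 4*d) = -36*d + 9*d²)
a(W) = -6*W (a(W) = (2*W)*(-3) = -6*W)
f(S, E) = -12 (f(S, E) = -6*2 = -12)
f(3, Z(1)) + 4*(-5*(-55)) = -12 + 4*(-5*(-55)) = -12 + 4*275 = -12 + 1100 = 1088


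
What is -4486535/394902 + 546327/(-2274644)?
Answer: -5210507771747/449130732444 ≈ -11.601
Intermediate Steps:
-4486535/394902 + 546327/(-2274644) = -4486535*1/394902 + 546327*(-1/2274644) = -4486535/394902 - 546327/2274644 = -5210507771747/449130732444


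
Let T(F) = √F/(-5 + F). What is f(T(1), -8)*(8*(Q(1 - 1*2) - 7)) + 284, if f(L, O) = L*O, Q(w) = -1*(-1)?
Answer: 188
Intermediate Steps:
Q(w) = 1
T(F) = √F/(-5 + F)
f(T(1), -8)*(8*(Q(1 - 1*2) - 7)) + 284 = ((√1/(-5 + 1))*(-8))*(8*(1 - 7)) + 284 = ((1/(-4))*(-8))*(8*(-6)) + 284 = ((1*(-¼))*(-8))*(-48) + 284 = -¼*(-8)*(-48) + 284 = 2*(-48) + 284 = -96 + 284 = 188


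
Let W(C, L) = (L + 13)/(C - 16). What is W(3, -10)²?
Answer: 9/169 ≈ 0.053254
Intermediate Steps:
W(C, L) = (13 + L)/(-16 + C)
W(3, -10)² = ((13 - 10)/(-16 + 3))² = (3/(-13))² = (-1/13*3)² = (-3/13)² = 9/169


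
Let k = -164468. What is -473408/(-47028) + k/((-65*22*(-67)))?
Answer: 4702827422/563219085 ≈ 8.3499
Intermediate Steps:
-473408/(-47028) + k/((-65*22*(-67))) = -473408/(-47028) - 164468/(-65*22*(-67)) = -473408*(-1/47028) - 164468/((-1430*(-67))) = 118352/11757 - 164468/95810 = 118352/11757 - 164468*1/95810 = 118352/11757 - 82234/47905 = 4702827422/563219085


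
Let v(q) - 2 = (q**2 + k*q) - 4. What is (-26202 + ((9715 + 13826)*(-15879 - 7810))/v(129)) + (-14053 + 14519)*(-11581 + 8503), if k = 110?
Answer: -45584958699/30829 ≈ -1.4786e+6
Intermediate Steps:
v(q) = -2 + q**2 + 110*q (v(q) = 2 + ((q**2 + 110*q) - 4) = 2 + (-4 + q**2 + 110*q) = -2 + q**2 + 110*q)
(-26202 + ((9715 + 13826)*(-15879 - 7810))/v(129)) + (-14053 + 14519)*(-11581 + 8503) = (-26202 + ((9715 + 13826)*(-15879 - 7810))/(-2 + 129**2 + 110*129)) + (-14053 + 14519)*(-11581 + 8503) = (-26202 + (23541*(-23689))/(-2 + 16641 + 14190)) + 466*(-3078) = (-26202 - 557662749/30829) - 1434348 = -1365444207/30829 - 1434348 = -45584958699/30829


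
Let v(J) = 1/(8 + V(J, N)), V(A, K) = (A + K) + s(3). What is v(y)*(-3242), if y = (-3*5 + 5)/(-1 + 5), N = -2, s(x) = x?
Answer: -6484/13 ≈ -498.77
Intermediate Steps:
y = -5/2 (y = (-15 + 5)/4 = -10*1/4 = -5/2 ≈ -2.5000)
V(A, K) = 3 + A + K (V(A, K) = (A + K) + 3 = 3 + A + K)
v(J) = 1/(9 + J) (v(J) = 1/(8 + (3 + J - 2)) = 1/(8 + (1 + J)) = 1/(9 + J))
v(y)*(-3242) = -3242/(9 - 5/2) = -3242/(13/2) = (2/13)*(-3242) = -6484/13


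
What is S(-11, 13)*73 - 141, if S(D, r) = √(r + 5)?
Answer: -141 + 219*√2 ≈ 168.71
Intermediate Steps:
S(D, r) = √(5 + r)
S(-11, 13)*73 - 141 = √(5 + 13)*73 - 141 = √18*73 - 141 = (3*√2)*73 - 141 = 219*√2 - 141 = -141 + 219*√2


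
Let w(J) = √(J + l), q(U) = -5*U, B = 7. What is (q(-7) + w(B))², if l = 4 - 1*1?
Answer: (35 + √10)² ≈ 1456.4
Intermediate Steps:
l = 3 (l = 4 - 1 = 3)
w(J) = √(3 + J) (w(J) = √(J + 3) = √(3 + J))
(q(-7) + w(B))² = (-5*(-7) + √(3 + 7))² = (35 + √10)²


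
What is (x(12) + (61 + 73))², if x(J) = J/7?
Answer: 902500/49 ≈ 18418.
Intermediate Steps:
x(J) = J/7 (x(J) = J*(⅐) = J/7)
(x(12) + (61 + 73))² = ((⅐)*12 + (61 + 73))² = (12/7 + 134)² = (950/7)² = 902500/49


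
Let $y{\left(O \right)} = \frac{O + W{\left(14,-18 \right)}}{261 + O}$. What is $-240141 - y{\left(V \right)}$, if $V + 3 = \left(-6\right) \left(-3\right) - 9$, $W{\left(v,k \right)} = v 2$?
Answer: $- \frac{64117681}{267} \approx -2.4014 \cdot 10^{5}$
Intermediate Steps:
$W{\left(v,k \right)} = 2 v$
$V = 6$ ($V = -3 - -9 = -3 + \left(18 - 9\right) = -3 + 9 = 6$)
$y{\left(O \right)} = \frac{28 + O}{261 + O}$ ($y{\left(O \right)} = \frac{O + 2 \cdot 14}{261 + O} = \frac{O + 28}{261 + O} = \frac{28 + O}{261 + O}$)
$-240141 - y{\left(V \right)} = -240141 - \frac{28 + 6}{261 + 6} = -240141 - \frac{1}{267} \cdot 34 = -240141 - \frac{34}{267} = - \frac{64117681}{267}$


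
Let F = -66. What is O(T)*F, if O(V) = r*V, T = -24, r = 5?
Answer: 7920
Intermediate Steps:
O(V) = 5*V
O(T)*F = (5*(-24))*(-66) = -120*(-66) = 7920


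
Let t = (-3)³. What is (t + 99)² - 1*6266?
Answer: -1082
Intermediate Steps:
t = -27
(t + 99)² - 1*6266 = (-27 + 99)² - 1*6266 = 72² - 6266 = 5184 - 6266 = -1082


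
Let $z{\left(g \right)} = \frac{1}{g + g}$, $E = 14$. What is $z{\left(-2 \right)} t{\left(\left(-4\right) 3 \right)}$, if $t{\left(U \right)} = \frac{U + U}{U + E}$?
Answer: $3$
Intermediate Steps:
$t{\left(U \right)} = \frac{2 U}{14 + U}$ ($t{\left(U \right)} = \frac{U + U}{U + 14} = \frac{2 U}{14 + U}$)
$z{\left(g \right)} = \frac{1}{2 g}$
$z{\left(-2 \right)} t{\left(\left(-4\right) 3 \right)} = \frac{1}{2 \left(-2\right)} \frac{2 \left(\left(-4\right) 3\right)}{14 - 12} = \frac{1}{2} \left(- \frac{1}{2}\right) 2 \left(-12\right) \frac{1}{14 - 12} = - \frac{2 \left(-12\right) \frac{1}{2}}{4} = \left(- \frac{1}{4}\right) \left(-12\right) = 3$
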